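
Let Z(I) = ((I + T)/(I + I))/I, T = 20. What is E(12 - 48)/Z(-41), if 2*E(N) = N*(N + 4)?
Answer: -645504/7 ≈ -92215.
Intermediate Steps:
Z(I) = (20 + I)/(2*I²) (Z(I) = ((I + 20)/(I + I))/I = ((20 + I)/((2*I)))/I = ((20 + I)*(1/(2*I)))/I = ((20 + I)/(2*I))/I = (20 + I)/(2*I²))
E(N) = N*(4 + N)/2 (E(N) = (N*(N + 4))/2 = (N*(4 + N))/2 = N*(4 + N)/2)
E(12 - 48)/Z(-41) = ((12 - 48)*(4 + (12 - 48))/2)/(((½)*(20 - 41)/(-41)²)) = ((½)*(-36)*(4 - 36))/(((½)*(1/1681)*(-21))) = ((½)*(-36)*(-32))/(-21/3362) = 576*(-3362/21) = -645504/7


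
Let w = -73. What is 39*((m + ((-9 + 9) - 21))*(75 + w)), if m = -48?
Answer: -5382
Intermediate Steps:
39*((m + ((-9 + 9) - 21))*(75 + w)) = 39*((-48 + ((-9 + 9) - 21))*(75 - 73)) = 39*((-48 + (0 - 21))*2) = 39*((-48 - 21)*2) = 39*(-69*2) = 39*(-138) = -5382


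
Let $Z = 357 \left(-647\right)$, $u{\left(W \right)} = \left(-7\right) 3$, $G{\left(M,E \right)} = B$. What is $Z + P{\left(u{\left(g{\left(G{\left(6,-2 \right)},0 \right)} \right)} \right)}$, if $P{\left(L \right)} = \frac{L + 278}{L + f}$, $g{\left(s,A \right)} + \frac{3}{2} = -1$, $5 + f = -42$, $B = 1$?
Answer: $- \frac{15706829}{68} \approx -2.3098 \cdot 10^{5}$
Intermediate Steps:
$f = -47$ ($f = -5 - 42 = -47$)
$G{\left(M,E \right)} = 1$
$g{\left(s,A \right)} = - \frac{5}{2}$ ($g{\left(s,A \right)} = - \frac{3}{2} - 1 = - \frac{5}{2}$)
$u{\left(W \right)} = -21$
$Z = -230979$
$P{\left(L \right)} = \frac{278 + L}{-47 + L}$ ($P{\left(L \right)} = \frac{L + 278}{L - 47} = \frac{278 + L}{-47 + L}$)
$Z + P{\left(u{\left(g{\left(G{\left(6,-2 \right)},0 \right)} \right)} \right)} = -230979 + \frac{278 - 21}{-47 - 21} = -230979 + \frac{1}{-68} \cdot 257 = -230979 - \frac{257}{68} = - \frac{15706829}{68}$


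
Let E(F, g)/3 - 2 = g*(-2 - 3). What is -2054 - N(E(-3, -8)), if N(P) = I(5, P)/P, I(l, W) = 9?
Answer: -28757/14 ≈ -2054.1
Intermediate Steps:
E(F, g) = 6 - 15*g (E(F, g) = 6 + 3*(g*(-2 - 3)) = 6 + 3*(g*(-5)) = 6 + 3*(-5*g) = 6 - 15*g)
N(P) = 9/P
-2054 - N(E(-3, -8)) = -2054 - 9/(6 - 15*(-8)) = -2054 - 9/(6 + 120) = -2054 - 9/126 = -2054 - 1*1/14 = -2054 - 1/14 = -28757/14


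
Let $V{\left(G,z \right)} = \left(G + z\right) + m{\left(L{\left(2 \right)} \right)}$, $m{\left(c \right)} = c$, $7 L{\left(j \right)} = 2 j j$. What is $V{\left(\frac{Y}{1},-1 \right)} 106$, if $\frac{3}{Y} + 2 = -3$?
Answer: $- \frac{1696}{35} \approx -48.457$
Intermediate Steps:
$Y = - \frac{3}{5}$ ($Y = \frac{3}{-2 - 3} = \frac{3}{-5} = 3 \left(- \frac{1}{5}\right) = - \frac{3}{5} \approx -0.6$)
$L{\left(j \right)} = \frac{2 j^{2}}{7}$ ($L{\left(j \right)} = \frac{2 j j}{7} = \frac{2 j^{2}}{7}$)
$V{\left(G,z \right)} = \frac{8}{7} + G + z$ ($V{\left(G,z \right)} = \left(G + z\right) + \frac{2 \cdot 2^{2}}{7} = \left(G + z\right) + \frac{2}{7} \cdot 4 = \left(G + z\right) + \frac{8}{7} = \frac{8}{7} + G + z$)
$V{\left(\frac{Y}{1},-1 \right)} 106 = \left(\frac{8}{7} - \frac{3}{5 \cdot 1} - 1\right) 106 = \left(\frac{8}{7} - \frac{3}{5} - 1\right) 106 = \left(- \frac{16}{35}\right) 106 = - \frac{1696}{35}$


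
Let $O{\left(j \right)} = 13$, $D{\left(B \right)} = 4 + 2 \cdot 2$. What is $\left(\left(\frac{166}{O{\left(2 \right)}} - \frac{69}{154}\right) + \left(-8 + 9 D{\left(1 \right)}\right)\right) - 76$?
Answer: $\frac{643}{2002} \approx 0.32118$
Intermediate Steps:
$D{\left(B \right)} = 8$ ($D{\left(B \right)} = 4 + 4 = 8$)
$\left(\left(\frac{166}{O{\left(2 \right)}} - \frac{69}{154}\right) + \left(-8 + 9 D{\left(1 \right)}\right)\right) - 76 = \left(\left(\frac{166}{13} - \frac{69}{154}\right) + \left(-8 + 9 \cdot 8\right)\right) - 76 = \left(\left(166 \cdot \frac{1}{13} - \frac{69}{154}\right) + \left(-8 + 72\right)\right) - 76 = \left(\left(\frac{166}{13} - \frac{69}{154}\right) + 64\right) - 76 = \left(\frac{24667}{2002} + 64\right) - 76 = \frac{152795}{2002} - 76 = \frac{643}{2002}$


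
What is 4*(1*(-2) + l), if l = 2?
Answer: 0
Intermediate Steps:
4*(1*(-2) + l) = 4*(1*(-2) + 2) = 4*(-2 + 2) = 4*0 = 0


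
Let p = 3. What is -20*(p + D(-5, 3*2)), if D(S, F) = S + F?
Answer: -80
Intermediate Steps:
D(S, F) = F + S
-20*(p + D(-5, 3*2)) = -20*(3 + (3*2 - 5)) = -20*(3 + (6 - 5)) = -20*(3 + 1) = -20*4 = -80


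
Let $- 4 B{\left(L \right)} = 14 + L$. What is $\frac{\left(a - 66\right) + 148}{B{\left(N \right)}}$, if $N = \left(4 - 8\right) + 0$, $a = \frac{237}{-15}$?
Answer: $- \frac{662}{25} \approx -26.48$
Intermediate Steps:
$a = - \frac{79}{5}$ ($a = 237 \left(- \frac{1}{15}\right) = - \frac{79}{5} \approx -15.8$)
$N = -4$ ($N = -4 + 0 = -4$)
$B{\left(L \right)} = - \frac{7}{2} - \frac{L}{4}$ ($B{\left(L \right)} = - \frac{14 + L}{4} = - \frac{7}{2} - \frac{L}{4}$)
$\frac{\left(a - 66\right) + 148}{B{\left(N \right)}} = \frac{\left(- \frac{79}{5} - 66\right) + 148}{- \frac{7}{2} - -1} = \frac{- \frac{409}{5} + 148}{- \frac{7}{2} + 1} = \frac{331}{5 \left(- \frac{5}{2}\right)} = \frac{331}{5} \left(- \frac{2}{5}\right) = - \frac{662}{25}$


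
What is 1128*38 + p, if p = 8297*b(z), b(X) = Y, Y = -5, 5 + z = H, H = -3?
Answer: 1379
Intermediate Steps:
z = -8 (z = -5 - 3 = -8)
b(X) = -5
p = -41485 (p = 8297*(-5) = -41485)
1128*38 + p = 1128*38 - 41485 = 42864 - 41485 = 1379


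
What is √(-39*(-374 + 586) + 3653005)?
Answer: √3644737 ≈ 1909.1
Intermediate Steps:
√(-39*(-374 + 586) + 3653005) = √(-39*212 + 3653005) = √(-8268 + 3653005) = √3644737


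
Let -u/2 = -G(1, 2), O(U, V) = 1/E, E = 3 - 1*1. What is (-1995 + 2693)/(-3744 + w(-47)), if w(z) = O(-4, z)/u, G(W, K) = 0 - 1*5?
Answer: -13960/74881 ≈ -0.18643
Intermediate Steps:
G(W, K) = -5 (G(W, K) = 0 - 5 = -5)
E = 2 (E = 3 - 1 = 2)
O(U, V) = 1/2
u = -10 (u = -(-2)*(-5) = -2*5 = -10)
w(z) = -1/20 (w(z) = (1/2)/(-10) = (1/2)*(-1/10) = -1/20)
(-1995 + 2693)/(-3744 + w(-47)) = (-1995 + 2693)/(-3744 - 1/20) = 698/(-74881/20) = 698*(-20/74881) = -13960/74881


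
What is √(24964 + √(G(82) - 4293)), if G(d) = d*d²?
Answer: √(24964 + 5*√21883) ≈ 160.32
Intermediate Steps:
G(d) = d³
√(24964 + √(G(82) - 4293)) = √(24964 + √(82³ - 4293)) = √(24964 + √(551368 - 4293)) = √(24964 + √547075) = √(24964 + 5*√21883)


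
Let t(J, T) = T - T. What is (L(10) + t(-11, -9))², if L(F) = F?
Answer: 100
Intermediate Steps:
t(J, T) = 0
(L(10) + t(-11, -9))² = (10 + 0)² = 10² = 100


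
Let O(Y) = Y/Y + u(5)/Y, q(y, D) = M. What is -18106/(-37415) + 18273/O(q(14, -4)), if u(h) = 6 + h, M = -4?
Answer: -390658634/37415 ≈ -10441.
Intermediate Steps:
q(y, D) = -4
O(Y) = 1 + 11/Y (O(Y) = Y/Y + (6 + 5)/Y = 1 + 11/Y)
-18106/(-37415) + 18273/O(q(14, -4)) = -18106/(-37415) + 18273/(((11 - 4)/(-4))) = -18106*(-1/37415) + 18273/((-1/4*7)) = 18106/37415 + 18273/(-7/4) = 18106/37415 + 18273*(-4/7) = 18106/37415 - 73092/7 = -390658634/37415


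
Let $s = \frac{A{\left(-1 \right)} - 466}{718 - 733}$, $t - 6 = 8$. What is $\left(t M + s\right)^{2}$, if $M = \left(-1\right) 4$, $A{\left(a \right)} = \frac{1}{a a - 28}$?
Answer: $\frac{101949409}{164025} \approx 621.55$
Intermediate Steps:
$t = 14$ ($t = 6 + 8 = 14$)
$A{\left(a \right)} = \frac{1}{-28 + a^{2}}$ ($A{\left(a \right)} = \frac{1}{a^{2} - 28} = \frac{1}{-28 + a^{2}}$)
$s = \frac{12583}{405}$ ($s = \frac{\frac{1}{-28 + \left(-1\right)^{2}} - 466}{718 - 733} = \frac{\frac{1}{-28 + 1} - 466}{-15} = \left(\frac{1}{-27} - 466\right) \left(- \frac{1}{15}\right) = \left(- \frac{1}{27} - 466\right) \left(- \frac{1}{15}\right) = \left(- \frac{12583}{27}\right) \left(- \frac{1}{15}\right) = \frac{12583}{405} \approx 31.069$)
$M = -4$
$\left(t M + s\right)^{2} = \left(14 \left(-4\right) + \frac{12583}{405}\right)^{2} = \left(-56 + \frac{12583}{405}\right)^{2} = \left(- \frac{10097}{405}\right)^{2} = \frac{101949409}{164025}$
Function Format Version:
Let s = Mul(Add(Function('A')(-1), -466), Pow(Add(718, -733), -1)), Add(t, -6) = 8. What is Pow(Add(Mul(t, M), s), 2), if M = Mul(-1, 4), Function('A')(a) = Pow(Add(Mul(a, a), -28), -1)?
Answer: Rational(101949409, 164025) ≈ 621.55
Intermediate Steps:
t = 14 (t = Add(6, 8) = 14)
Function('A')(a) = Pow(Add(-28, Pow(a, 2)), -1) (Function('A')(a) = Pow(Add(Pow(a, 2), -28), -1) = Pow(Add(-28, Pow(a, 2)), -1))
s = Rational(12583, 405) (s = Mul(Add(Pow(Add(-28, Pow(-1, 2)), -1), -466), Pow(Add(718, -733), -1)) = Mul(Add(Pow(Add(-28, 1), -1), -466), Pow(-15, -1)) = Mul(Add(Pow(-27, -1), -466), Rational(-1, 15)) = Mul(Add(Rational(-1, 27), -466), Rational(-1, 15)) = Mul(Rational(-12583, 27), Rational(-1, 15)) = Rational(12583, 405) ≈ 31.069)
M = -4
Pow(Add(Mul(t, M), s), 2) = Pow(Add(Mul(14, -4), Rational(12583, 405)), 2) = Pow(Add(-56, Rational(12583, 405)), 2) = Pow(Rational(-10097, 405), 2) = Rational(101949409, 164025)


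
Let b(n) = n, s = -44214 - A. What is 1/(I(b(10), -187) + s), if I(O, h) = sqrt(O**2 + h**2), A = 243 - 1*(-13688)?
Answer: -58145/3380805956 - sqrt(35069)/3380805956 ≈ -1.7254e-5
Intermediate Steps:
A = 13931 (A = 243 + 13688 = 13931)
s = -58145 (s = -44214 - 1*13931 = -44214 - 13931 = -58145)
1/(I(b(10), -187) + s) = 1/(sqrt(10**2 + (-187)**2) - 58145) = 1/(sqrt(100 + 34969) - 58145) = 1/(sqrt(35069) - 58145) = 1/(-58145 + sqrt(35069))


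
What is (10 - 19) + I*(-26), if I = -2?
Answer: 43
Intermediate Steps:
(10 - 19) + I*(-26) = (10 - 19) - 2*(-26) = -9 + 52 = 43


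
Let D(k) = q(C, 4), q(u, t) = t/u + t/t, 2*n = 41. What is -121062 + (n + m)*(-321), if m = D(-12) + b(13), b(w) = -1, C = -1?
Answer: -252717/2 ≈ -1.2636e+5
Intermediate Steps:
n = 41/2 (n = (1/2)*41 = 41/2 ≈ 20.500)
q(u, t) = 1 + t/u (q(u, t) = t/u + 1 = 1 + t/u)
D(k) = -3 (D(k) = (4 - 1)/(-1) = -1*3 = -3)
m = -4 (m = -3 - 1 = -4)
-121062 + (n + m)*(-321) = -121062 + (41/2 - 4)*(-321) = -121062 + (33/2)*(-321) = -121062 - 10593/2 = -252717/2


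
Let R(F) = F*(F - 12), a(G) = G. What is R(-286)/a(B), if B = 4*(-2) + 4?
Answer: -21307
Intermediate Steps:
B = -4 (B = -8 + 4 = -4)
R(F) = F*(-12 + F)
R(-286)/a(B) = -286*(-12 - 286)/(-4) = -286*(-298)*(-¼) = 85228*(-¼) = -21307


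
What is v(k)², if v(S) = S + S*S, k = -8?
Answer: 3136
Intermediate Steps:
v(S) = S + S²
v(k)² = (-8*(1 - 8))² = (-8*(-7))² = 56² = 3136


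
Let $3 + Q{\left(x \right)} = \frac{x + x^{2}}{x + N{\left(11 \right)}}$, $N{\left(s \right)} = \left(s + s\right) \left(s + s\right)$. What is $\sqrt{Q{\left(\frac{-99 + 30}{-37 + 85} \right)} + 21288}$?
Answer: $\frac{\sqrt{414328386409}}{4412} \approx 145.89$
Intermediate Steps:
$N{\left(s \right)} = 4 s^{2}$ ($N{\left(s \right)} = 2 s 2 s = 4 s^{2}$)
$Q{\left(x \right)} = -3 + \frac{x + x^{2}}{484 + x}$ ($Q{\left(x \right)} = -3 + \frac{x + x^{2}}{x + 4 \cdot 11^{2}} = -3 + \frac{x + x^{2}}{x + 4 \cdot 121} = -3 + \frac{x + x^{2}}{x + 484} = -3 + \frac{x + x^{2}}{484 + x}$)
$\sqrt{Q{\left(\frac{-99 + 30}{-37 + 85} \right)} + 21288} = \sqrt{\frac{-1452 + \left(\frac{-99 + 30}{-37 + 85}\right)^{2} - 2 \frac{-99 + 30}{-37 + 85}}{484 + \frac{-99 + 30}{-37 + 85}} + 21288} = \sqrt{\frac{-1452 + \left(- \frac{69}{48}\right)^{2} - 2 \left(- \frac{69}{48}\right)}{484 - \frac{69}{48}} + 21288} = \sqrt{\frac{-1452 + \left(\left(-69\right) \frac{1}{48}\right)^{2} - 2 \left(\left(-69\right) \frac{1}{48}\right)}{484 - \frac{23}{16}} + 21288} = \sqrt{\frac{-1452 + \left(- \frac{23}{16}\right)^{2} - - \frac{23}{8}}{484 - \frac{23}{16}} + 21288} = \sqrt{\frac{-1452 + \frac{529}{256} + \frac{23}{8}}{\frac{7721}{16}} + 21288} = \sqrt{\frac{16}{7721} \left(- \frac{370447}{256}\right) + 21288} = \sqrt{- \frac{52921}{17648} + 21288} = \sqrt{\frac{375637703}{17648}} = \frac{\sqrt{414328386409}}{4412}$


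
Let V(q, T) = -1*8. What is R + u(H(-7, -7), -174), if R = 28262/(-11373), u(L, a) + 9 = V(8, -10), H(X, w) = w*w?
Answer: -221603/11373 ≈ -19.485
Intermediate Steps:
V(q, T) = -8
H(X, w) = w**2
u(L, a) = -17 (u(L, a) = -9 - 8 = -17)
R = -28262/11373 (R = 28262*(-1/11373) = -28262/11373 ≈ -2.4850)
R + u(H(-7, -7), -174) = -28262/11373 - 17 = -221603/11373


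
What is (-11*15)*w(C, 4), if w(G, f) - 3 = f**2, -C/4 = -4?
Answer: -3135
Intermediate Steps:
C = 16 (C = -4*(-4) = 16)
w(G, f) = 3 + f**2
(-11*15)*w(C, 4) = (-11*15)*(3 + 4**2) = -165*(3 + 16) = -165*19 = -3135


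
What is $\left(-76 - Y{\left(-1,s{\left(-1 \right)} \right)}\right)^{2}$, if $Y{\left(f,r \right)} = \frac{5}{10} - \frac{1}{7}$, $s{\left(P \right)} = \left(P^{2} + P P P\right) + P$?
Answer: $\frac{1142761}{196} \approx 5830.4$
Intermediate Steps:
$s{\left(P \right)} = P + P^{2} + P^{3}$ ($s{\left(P \right)} = \left(P^{2} + P^{2} P\right) + P = \left(P^{2} + P^{3}\right) + P = P + P^{2} + P^{3}$)
$Y{\left(f,r \right)} = \frac{5}{14}$ ($Y{\left(f,r \right)} = 5 \cdot \frac{1}{10} - \frac{1}{7} = \frac{1}{2} - \frac{1}{7} = \frac{5}{14}$)
$\left(-76 - Y{\left(-1,s{\left(-1 \right)} \right)}\right)^{2} = \left(-76 - \frac{5}{14}\right)^{2} = \left(- \frac{1069}{14}\right)^{2} = \frac{1142761}{196}$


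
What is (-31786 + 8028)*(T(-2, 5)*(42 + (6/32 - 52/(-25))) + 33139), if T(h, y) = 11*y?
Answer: -33806410463/40 ≈ -8.4516e+8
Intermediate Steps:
(-31786 + 8028)*(T(-2, 5)*(42 + (6/32 - 52/(-25))) + 33139) = (-31786 + 8028)*((11*5)*(42 + (6/32 - 52/(-25))) + 33139) = -23758*(55*(42 + (6*(1/32) - 52*(-1/25))) + 33139) = -23758*(55*(42 + (3/16 + 52/25)) + 33139) = -23758*(55*(42 + 907/400) + 33139) = -23758*(55*(17707/400) + 33139) = -23758*(194777/80 + 33139) = -23758*2845897/80 = -33806410463/40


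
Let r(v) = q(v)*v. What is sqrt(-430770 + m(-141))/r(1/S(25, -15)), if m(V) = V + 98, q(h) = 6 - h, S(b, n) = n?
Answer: -225*I*sqrt(430813)/91 ≈ -1622.9*I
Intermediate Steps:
m(V) = 98 + V
r(v) = v*(6 - v) (r(v) = (6 - v)*v = v*(6 - v))
sqrt(-430770 + m(-141))/r(1/S(25, -15)) = sqrt(-430770 + (98 - 141))/(((6 - 1/(-15))/(-15))) = sqrt(-430770 - 43)/((-(6 - 1*(-1/15))/15)) = sqrt(-430813)/((-(6 + 1/15)/15)) = (I*sqrt(430813))/((-1/15*91/15)) = (I*sqrt(430813))/(-91/225) = (I*sqrt(430813))*(-225/91) = -225*I*sqrt(430813)/91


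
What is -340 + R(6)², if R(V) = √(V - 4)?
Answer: -338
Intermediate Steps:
R(V) = √(-4 + V)
-340 + R(6)² = -340 + (√(-4 + 6))² = -340 + (√2)² = -340 + 2 = -338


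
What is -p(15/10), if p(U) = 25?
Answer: -25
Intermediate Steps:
-p(15/10) = -1*25 = -25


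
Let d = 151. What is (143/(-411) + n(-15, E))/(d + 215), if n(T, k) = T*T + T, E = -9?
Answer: 86167/150426 ≈ 0.57282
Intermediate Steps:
n(T, k) = T + T² (n(T, k) = T² + T = T + T²)
(143/(-411) + n(-15, E))/(d + 215) = (143/(-411) - 15*(1 - 15))/(151 + 215) = (143*(-1/411) - 15*(-14))/366 = (-143/411 + 210)*(1/366) = (86167/411)*(1/366) = 86167/150426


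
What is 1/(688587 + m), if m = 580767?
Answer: 1/1269354 ≈ 7.8780e-7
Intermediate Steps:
1/(688587 + m) = 1/(688587 + 580767) = 1/1269354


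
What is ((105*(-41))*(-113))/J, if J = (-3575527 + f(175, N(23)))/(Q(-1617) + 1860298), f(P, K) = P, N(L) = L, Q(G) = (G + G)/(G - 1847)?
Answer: -47497230167065/187651808 ≈ -2.5311e+5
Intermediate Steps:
Q(G) = 2*G/(-1847 + G) (Q(G) = (2*G)/(-1847 + G) = 2*G/(-1847 + G))
J = -562955424/292912523 (J = (-3575527 + 175)/(2*(-1617)/(-1847 - 1617) + 1860298) = -3575352/(2*(-1617)/(-3464) + 1860298) = -3575352/(2*(-1617)*(-1/3464) + 1860298) = -3575352/(1617/1732 + 1860298) = -3575352/3222037753/1732 = -3575352*1732/3222037753 = -562955424/292912523 ≈ -1.9219)
((105*(-41))*(-113))/J = ((105*(-41))*(-113))/(-562955424/292912523) = -4305*(-113)*(-292912523/562955424) = 486465*(-292912523/562955424) = -47497230167065/187651808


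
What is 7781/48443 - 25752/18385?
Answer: -4400201/3548305 ≈ -1.2401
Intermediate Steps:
7781/48443 - 25752/18385 = 7781*(1/48443) - 25752*1/18385 = 31/193 - 25752/18385 = -4400201/3548305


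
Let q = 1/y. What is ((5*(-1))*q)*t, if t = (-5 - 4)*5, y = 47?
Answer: 225/47 ≈ 4.7872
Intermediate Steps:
q = 1/47 ≈ 0.021277
t = -45 (t = -9*5 = -45)
((5*(-1))*q)*t = ((5*(-1))*(1/47))*(-45) = -5*1/47*(-45) = -5/47*(-45) = 225/47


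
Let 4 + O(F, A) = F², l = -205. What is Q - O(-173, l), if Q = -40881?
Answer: -70806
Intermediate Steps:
O(F, A) = -4 + F²
Q - O(-173, l) = -40881 - (-4 + (-173)²) = -40881 - (-4 + 29929) = -40881 - 1*29925 = -40881 - 29925 = -70806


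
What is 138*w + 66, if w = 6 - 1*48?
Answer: -5730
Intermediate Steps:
w = -42 (w = 6 - 48 = -42)
138*w + 66 = 138*(-42) + 66 = -5796 + 66 = -5730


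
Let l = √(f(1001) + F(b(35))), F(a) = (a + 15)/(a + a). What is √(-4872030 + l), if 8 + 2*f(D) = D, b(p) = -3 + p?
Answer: √(-77952480 + 22*√263)/4 ≈ 2207.3*I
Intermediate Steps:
f(D) = -4 + D/2
F(a) = (15 + a)/(2*a) (F(a) = (15 + a)/((2*a)) = (15 + a)*(1/(2*a)) = (15 + a)/(2*a))
l = 11*√263/8 (l = √((-4 + (½)*1001) + (15 + (-3 + 35))/(2*(-3 + 35))) = √((-4 + 1001/2) + (½)*(15 + 32)/32) = √(993/2 + (½)*(1/32)*47) = √(993/2 + 47/64) = √(31823/64) = 11*√263/8 ≈ 22.299)
√(-4872030 + l) = √(-4872030 + 11*√263/8)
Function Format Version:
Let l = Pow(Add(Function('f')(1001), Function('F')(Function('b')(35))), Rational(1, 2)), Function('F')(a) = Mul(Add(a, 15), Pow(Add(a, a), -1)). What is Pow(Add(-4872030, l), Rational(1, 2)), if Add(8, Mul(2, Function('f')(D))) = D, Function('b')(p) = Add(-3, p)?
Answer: Mul(Rational(1, 4), Pow(Add(-77952480, Mul(22, Pow(263, Rational(1, 2)))), Rational(1, 2))) ≈ Mul(2207.3, I)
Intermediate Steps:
Function('f')(D) = Add(-4, Mul(Rational(1, 2), D))
Function('F')(a) = Mul(Rational(1, 2), Pow(a, -1), Add(15, a)) (Function('F')(a) = Mul(Add(15, a), Pow(Mul(2, a), -1)) = Mul(Add(15, a), Mul(Rational(1, 2), Pow(a, -1))) = Mul(Rational(1, 2), Pow(a, -1), Add(15, a)))
l = Mul(Rational(11, 8), Pow(263, Rational(1, 2))) (l = Pow(Add(Add(-4, Mul(Rational(1, 2), 1001)), Mul(Rational(1, 2), Pow(Add(-3, 35), -1), Add(15, Add(-3, 35)))), Rational(1, 2)) = Pow(Add(Add(-4, Rational(1001, 2)), Mul(Rational(1, 2), Pow(32, -1), Add(15, 32))), Rational(1, 2)) = Pow(Add(Rational(993, 2), Mul(Rational(1, 2), Rational(1, 32), 47)), Rational(1, 2)) = Pow(Add(Rational(993, 2), Rational(47, 64)), Rational(1, 2)) = Pow(Rational(31823, 64), Rational(1, 2)) = Mul(Rational(11, 8), Pow(263, Rational(1, 2))) ≈ 22.299)
Pow(Add(-4872030, l), Rational(1, 2)) = Pow(Add(-4872030, Mul(Rational(11, 8), Pow(263, Rational(1, 2)))), Rational(1, 2))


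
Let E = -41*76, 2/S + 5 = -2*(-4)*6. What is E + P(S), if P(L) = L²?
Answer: -5761480/1849 ≈ -3116.0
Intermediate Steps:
S = 2/43 (S = 2/(-5 - 2*(-4)*6) = 2/(-5 + 8*6) = 2/(-5 + 48) = 2/43 ≈ 0.046512)
E = -3116
E + P(S) = -3116 + (2/43)² = -3116 + 4/1849 = -5761480/1849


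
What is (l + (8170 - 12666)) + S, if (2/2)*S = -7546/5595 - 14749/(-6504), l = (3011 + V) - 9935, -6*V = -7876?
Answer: -122590401883/12129960 ≈ -10106.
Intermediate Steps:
V = 3938/3 (V = -⅙*(-7876) = 3938/3 ≈ 1312.7)
l = -16834/3 (l = (3011 + 3938/3) - 9935 = 12971/3 - 9935 = -16834/3 ≈ -5611.3)
S = 3715719/4043320 (S = -7546/5595 - 14749/(-6504) = -7546*1/5595 - 14749*(-1/6504) = -7546/5595 + 14749/6504 = 3715719/4043320 ≈ 0.91898)
(l + (8170 - 12666)) + S = (-16834/3 + (8170 - 12666)) + 3715719/4043320 = (-16834/3 - 4496) + 3715719/4043320 = -30322/3 + 3715719/4043320 = -122590401883/12129960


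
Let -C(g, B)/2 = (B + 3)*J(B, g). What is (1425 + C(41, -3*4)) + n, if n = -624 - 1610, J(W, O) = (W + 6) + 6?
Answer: -809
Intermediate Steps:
J(W, O) = 12 + W (J(W, O) = (6 + W) + 6 = 12 + W)
n = -2234
C(g, B) = -2*(3 + B)*(12 + B) (C(g, B) = -2*(B + 3)*(12 + B) = -2*(3 + B)*(12 + B))
(1425 + C(41, -3*4)) + n = (1425 - 2*(3 - 3*4)*(12 - 3*4)) - 2234 = (1425 - 2*(3 - 12)*(12 - 12)) - 2234 = (1425 - 2*(-9)*0) - 2234 = (1425 + 0) - 2234 = 1425 - 2234 = -809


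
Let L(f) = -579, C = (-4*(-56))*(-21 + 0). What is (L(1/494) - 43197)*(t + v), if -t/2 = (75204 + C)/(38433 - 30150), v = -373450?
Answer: 45139291891200/2761 ≈ 1.6349e+10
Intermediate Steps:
C = -4704 (C = 224*(-21) = -4704)
t = -47000/2761 (t = -2*(75204 - 4704)/(38433 - 30150) = -141000/8283 = -2*23500/2761 = -47000/2761 ≈ -17.023)
(L(1/494) - 43197)*(t + v) = (-579 - 43197)*(-47000/2761 - 373450) = -43776*(-1031142450/2761) = 45139291891200/2761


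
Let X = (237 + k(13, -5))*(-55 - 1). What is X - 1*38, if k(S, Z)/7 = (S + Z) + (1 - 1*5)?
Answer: -14878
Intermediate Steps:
k(S, Z) = -28 + 7*S + 7*Z (k(S, Z) = 7*((S + Z) + (1 - 1*5)) = 7*((S + Z) + (1 - 5)) = 7*((S + Z) - 4) = 7*(-4 + S + Z) = -28 + 7*S + 7*Z)
X = -14840 (X = (237 + (-28 + 7*13 + 7*(-5)))*(-55 - 1) = (237 + (-28 + 91 - 35))*(-56) = (237 + 28)*(-56) = 265*(-56) = -14840)
X - 1*38 = -14840 - 1*38 = -14840 - 38 = -14878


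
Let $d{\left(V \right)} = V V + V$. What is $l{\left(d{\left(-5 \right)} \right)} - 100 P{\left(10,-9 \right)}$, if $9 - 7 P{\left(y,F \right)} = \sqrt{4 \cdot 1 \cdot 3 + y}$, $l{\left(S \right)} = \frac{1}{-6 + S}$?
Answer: $- \frac{257}{2} + \frac{100 \sqrt{22}}{7} \approx -61.494$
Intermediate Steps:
$d{\left(V \right)} = V + V^{2}$ ($d{\left(V \right)} = V^{2} + V = V + V^{2}$)
$P{\left(y,F \right)} = \frac{9}{7} - \frac{\sqrt{12 + y}}{7}$ ($P{\left(y,F \right)} = \frac{9}{7} - \frac{\sqrt{4 \cdot 1 \cdot 3 + y}}{7} = \frac{9}{7} - \frac{\sqrt{4 \cdot 3 + y}}{7} = \frac{9}{7} - \frac{\sqrt{12 + y}}{7}$)
$l{\left(d{\left(-5 \right)} \right)} - 100 P{\left(10,-9 \right)} = \frac{1}{-6 - 5 \left(1 - 5\right)} - 100 \left(\frac{9}{7} - \frac{\sqrt{12 + 10}}{7}\right) = \frac{1}{-6 - -20} - 100 \left(\frac{9}{7} - \frac{\sqrt{22}}{7}\right) = \frac{1}{-6 + 20} - \left(\frac{900}{7} - \frac{100 \sqrt{22}}{7}\right) = \frac{1}{14} - \left(\frac{900}{7} - \frac{100 \sqrt{22}}{7}\right) = - \frac{257}{2} + \frac{100 \sqrt{22}}{7}$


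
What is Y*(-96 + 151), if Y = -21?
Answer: -1155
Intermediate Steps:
Y*(-96 + 151) = -21*(-96 + 151) = -21*55 = -1155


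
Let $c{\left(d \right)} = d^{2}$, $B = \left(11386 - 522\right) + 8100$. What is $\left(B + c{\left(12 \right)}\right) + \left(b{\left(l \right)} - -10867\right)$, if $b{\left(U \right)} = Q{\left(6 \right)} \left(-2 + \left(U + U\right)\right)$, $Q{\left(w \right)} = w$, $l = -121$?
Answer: $28511$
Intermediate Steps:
$B = 18964$ ($B = 10864 + 8100 = 18964$)
$b{\left(U \right)} = -12 + 12 U$ ($b{\left(U \right)} = 6 \left(-2 + \left(U + U\right)\right) = 6 \left(-2 + 2 U\right) = -12 + 12 U$)
$\left(B + c{\left(12 \right)}\right) + \left(b{\left(l \right)} - -10867\right) = \left(18964 + 12^{2}\right) + \left(\left(-12 + 12 \left(-121\right)\right) - -10867\right) = \left(18964 + 144\right) + \left(\left(-12 - 1452\right) + 10867\right) = 19108 + \left(-1464 + 10867\right) = 19108 + 9403 = 28511$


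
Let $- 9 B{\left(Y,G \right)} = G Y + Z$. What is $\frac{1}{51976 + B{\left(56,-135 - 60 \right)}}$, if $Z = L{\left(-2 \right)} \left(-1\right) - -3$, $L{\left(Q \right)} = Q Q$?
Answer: $\frac{9}{478705} \approx 1.8801 \cdot 10^{-5}$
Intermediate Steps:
$L{\left(Q \right)} = Q^{2}$
$Z = -1$ ($Z = \left(-2\right)^{2} \left(-1\right) - -3 = 4 \left(-1\right) + 3 = -4 + 3 = -1$)
$B{\left(Y,G \right)} = \frac{1}{9} - \frac{G Y}{9}$ ($B{\left(Y,G \right)} = - \frac{G Y - 1}{9} = - \frac{-1 + G Y}{9} = \frac{1}{9} - \frac{G Y}{9}$)
$\frac{1}{51976 + B{\left(56,-135 - 60 \right)}} = \frac{1}{51976 - \left(- \frac{1}{9} + \frac{1}{9} \left(-135 - 60\right) 56\right)} = \frac{1}{51976 - \left(- \frac{1}{9} - \frac{3640}{3}\right)} = \frac{1}{51976 + \left(\frac{1}{9} + \frac{3640}{3}\right)} = \frac{1}{51976 + \frac{10921}{9}} = \frac{1}{\frac{478705}{9}} = \frac{9}{478705}$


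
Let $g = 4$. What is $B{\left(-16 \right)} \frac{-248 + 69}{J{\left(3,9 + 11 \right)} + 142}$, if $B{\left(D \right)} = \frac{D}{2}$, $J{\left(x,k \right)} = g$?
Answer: $\frac{716}{73} \approx 9.8082$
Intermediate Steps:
$J{\left(x,k \right)} = 4$
$B{\left(D \right)} = \frac{D}{2}$ ($B{\left(D \right)} = D \frac{1}{2} = \frac{D}{2}$)
$B{\left(-16 \right)} \frac{-248 + 69}{J{\left(3,9 + 11 \right)} + 142} = \frac{1}{2} \left(-16\right) \frac{-248 + 69}{4 + 142} = - 8 \left(- \frac{179}{146}\right) = - 8 \left(\left(-179\right) \frac{1}{146}\right) = \left(-8\right) \left(- \frac{179}{146}\right) = \frac{716}{73}$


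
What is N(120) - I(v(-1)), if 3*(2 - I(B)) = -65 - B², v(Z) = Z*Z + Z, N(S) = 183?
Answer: 478/3 ≈ 159.33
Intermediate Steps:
v(Z) = Z + Z² (v(Z) = Z² + Z = Z + Z²)
I(B) = 71/3 + B²/3 (I(B) = 2 - (-65 - B²)/3 = 2 + (65/3 + B²/3) = 71/3 + B²/3)
N(120) - I(v(-1)) = 183 - (71/3 + (-(1 - 1))²/3) = 183 - (71/3 + (-1*0)²/3) = 183 - (71/3 + (⅓)*0²) = 183 - (71/3 + (⅓)*0) = 183 - (71/3 + 0) = 183 - 1*71/3 = 183 - 71/3 = 478/3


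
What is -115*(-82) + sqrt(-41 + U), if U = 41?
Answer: 9430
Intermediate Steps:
-115*(-82) + sqrt(-41 + U) = -115*(-82) + sqrt(-41 + 41) = 9430 + sqrt(0) = 9430 + 0 = 9430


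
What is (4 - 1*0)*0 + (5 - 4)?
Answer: 1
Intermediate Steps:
(4 - 1*0)*0 + (5 - 4) = (4 + 0)*0 + 1 = 4*0 + 1 = 0 + 1 = 1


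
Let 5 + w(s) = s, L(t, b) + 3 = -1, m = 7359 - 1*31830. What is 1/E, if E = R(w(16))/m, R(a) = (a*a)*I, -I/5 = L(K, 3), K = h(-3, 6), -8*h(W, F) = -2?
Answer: -24471/2420 ≈ -10.112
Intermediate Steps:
h(W, F) = ¼ (h(W, F) = -⅛*(-2) = ¼)
K = ¼ ≈ 0.25000
m = -24471 (m = 7359 - 31830 = -24471)
L(t, b) = -4 (L(t, b) = -3 - 1 = -4)
I = 20 (I = -5*(-4) = 20)
w(s) = -5 + s
R(a) = 20*a² (R(a) = (a*a)*20 = a²*20 = 20*a²)
E = -2420/24471 (E = (20*(-5 + 16)²)/(-24471) = (20*11²)*(-1/24471) = (20*121)*(-1/24471) = 2420*(-1/24471) = -2420/24471 ≈ -0.098893)
1/E = 1/(-2420/24471) = -24471/2420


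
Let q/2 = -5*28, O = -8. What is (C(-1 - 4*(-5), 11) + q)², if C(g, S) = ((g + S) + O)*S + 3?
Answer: 1225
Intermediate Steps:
C(g, S) = 3 + S*(-8 + S + g) (C(g, S) = ((g + S) - 8)*S + 3 = ((S + g) - 8)*S + 3 = (-8 + S + g)*S + 3 = S*(-8 + S + g) + 3 = 3 + S*(-8 + S + g))
q = -280 (q = 2*(-5*28) = 2*(-140) = -280)
(C(-1 - 4*(-5), 11) + q)² = ((3 + 11² - 8*11 + 11*(-1 - 4*(-5))) - 280)² = ((3 + 121 - 88 + 11*(-1 + 20)) - 280)² = ((3 + 121 - 88 + 11*19) - 280)² = ((3 + 121 - 88 + 209) - 280)² = (245 - 280)² = (-35)² = 1225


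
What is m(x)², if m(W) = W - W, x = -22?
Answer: 0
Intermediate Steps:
m(W) = 0
m(x)² = 0² = 0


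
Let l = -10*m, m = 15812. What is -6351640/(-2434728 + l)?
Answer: 793955/324106 ≈ 2.4497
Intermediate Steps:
l = -158120 (l = -10*15812 = -158120)
-6351640/(-2434728 + l) = -6351640/(-2434728 - 158120) = -6351640/(-2592848) = -6351640*(-1/2592848) = 793955/324106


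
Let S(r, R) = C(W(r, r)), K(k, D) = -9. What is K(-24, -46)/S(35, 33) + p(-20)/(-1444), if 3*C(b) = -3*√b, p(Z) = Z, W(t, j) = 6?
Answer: 5/361 + 3*√6/2 ≈ 3.6881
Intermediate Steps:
C(b) = -√b (C(b) = (-3*√b)/3 = -√b)
S(r, R) = -√6
K(-24, -46)/S(35, 33) + p(-20)/(-1444) = -9*(-√6/6) - 20/(-1444) = -(-3)*√6/2 - 20*(-1/1444) = 3*√6/2 + 5/361 = 5/361 + 3*√6/2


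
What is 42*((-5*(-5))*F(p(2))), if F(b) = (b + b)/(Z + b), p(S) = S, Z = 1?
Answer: 1400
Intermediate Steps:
F(b) = 2*b/(1 + b) (F(b) = (b + b)/(1 + b) = (2*b)/(1 + b) = 2*b/(1 + b))
42*((-5*(-5))*F(p(2))) = 42*((-5*(-5))*(2*2/(1 + 2))) = 42*(25*(2*2/3)) = 42*(25*(2*2*(⅓))) = 42*(25*(4/3)) = 42*(100/3) = 1400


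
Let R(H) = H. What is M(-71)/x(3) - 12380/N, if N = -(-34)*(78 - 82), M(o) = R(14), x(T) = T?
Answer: 9761/102 ≈ 95.696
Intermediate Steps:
M(o) = 14
N = -136 (N = -(-34)*(-4) = -1*136 = -136)
M(-71)/x(3) - 12380/N = 14/3 - 12380/(-136) = 14*(⅓) - 12380*(-1/136) = 14/3 + 3095/34 = 9761/102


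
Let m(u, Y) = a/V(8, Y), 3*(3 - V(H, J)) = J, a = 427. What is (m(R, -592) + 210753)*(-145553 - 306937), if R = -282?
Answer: -57314118246660/601 ≈ -9.5365e+10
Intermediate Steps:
V(H, J) = 3 - J/3
m(u, Y) = 427/(3 - Y/3)
(m(R, -592) + 210753)*(-145553 - 306937) = (-1281/(-9 - 592) + 210753)*(-145553 - 306937) = (-1281/(-601) + 210753)*(-452490) = (-1281*(-1/601) + 210753)*(-452490) = (1281/601 + 210753)*(-452490) = (126663834/601)*(-452490) = -57314118246660/601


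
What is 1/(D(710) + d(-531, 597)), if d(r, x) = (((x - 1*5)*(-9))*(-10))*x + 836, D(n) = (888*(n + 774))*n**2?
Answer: 1/664330756196 ≈ 1.5053e-12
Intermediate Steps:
D(n) = n**2*(687312 + 888*n) (D(n) = (888*(774 + n))*n**2 = (687312 + 888*n)*n**2 = n**2*(687312 + 888*n))
d(r, x) = 836 + x*(-450 + 90*x) (d(r, x) = (((x - 5)*(-9))*(-10))*x + 836 = (((-5 + x)*(-9))*(-10))*x + 836 = ((45 - 9*x)*(-10))*x + 836 = (-450 + 90*x)*x + 836 = x*(-450 + 90*x) + 836 = 836 + x*(-450 + 90*x))
1/(D(710) + d(-531, 597)) = 1/(888*710**2*(774 + 710) + (836 - 450*597 + 90*597**2)) = 1/(888*504100*1484 + (836 - 268650 + 90*356409)) = 1/(664298947200 + (836 - 268650 + 32076810)) = 1/(664298947200 + 31808996) = 1/664330756196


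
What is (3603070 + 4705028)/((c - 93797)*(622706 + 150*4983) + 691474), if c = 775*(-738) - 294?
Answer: -1384683/152096563487 ≈ -9.1040e-6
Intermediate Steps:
c = -572244 (c = -571950 - 294 = -572244)
(3603070 + 4705028)/((c - 93797)*(622706 + 150*4983) + 691474) = (3603070 + 4705028)/((-572244 - 93797)*(622706 + 150*4983) + 691474) = 8308098/(-666041*(622706 + 747450) + 691474) = 8308098/(-666041*1370156 + 691474) = 8308098/(-912580072396 + 691474) = 8308098/(-912579380922) = 8308098*(-1/912579380922) = -1384683/152096563487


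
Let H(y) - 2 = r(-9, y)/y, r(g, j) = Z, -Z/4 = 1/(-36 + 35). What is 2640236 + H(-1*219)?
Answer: 578212118/219 ≈ 2.6402e+6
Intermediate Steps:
Z = 4 (Z = -4/(-36 + 35) = -4/(-1) = -4*(-1) = 4)
r(g, j) = 4
H(y) = 2 + 4/y
2640236 + H(-1*219) = 2640236 + (2 + 4/((-1*219))) = 2640236 + (2 + 4/(-219)) = 2640236 + (2 + 4*(-1/219)) = 2640236 + (2 - 4/219) = 2640236 + 434/219 = 578212118/219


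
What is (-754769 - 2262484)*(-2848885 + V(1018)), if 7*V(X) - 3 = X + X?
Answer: 60164495511468/7 ≈ 8.5949e+12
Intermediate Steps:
V(X) = 3/7 + 2*X/7 (V(X) = 3/7 + (X + X)/7 = 3/7 + (2*X)/7 = 3/7 + 2*X/7)
(-754769 - 2262484)*(-2848885 + V(1018)) = (-754769 - 2262484)*(-2848885 + (3/7 + (2/7)*1018)) = -3017253*(-2848885 + (3/7 + 2036/7)) = -3017253*(-2848885 + 2039/7) = -3017253*(-19940156/7) = 60164495511468/7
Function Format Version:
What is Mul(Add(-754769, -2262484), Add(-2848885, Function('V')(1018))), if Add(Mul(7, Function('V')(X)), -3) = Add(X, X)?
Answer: Rational(60164495511468, 7) ≈ 8.5949e+12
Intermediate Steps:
Function('V')(X) = Add(Rational(3, 7), Mul(Rational(2, 7), X)) (Function('V')(X) = Add(Rational(3, 7), Mul(Rational(1, 7), Add(X, X))) = Add(Rational(3, 7), Mul(Rational(1, 7), Mul(2, X))) = Add(Rational(3, 7), Mul(Rational(2, 7), X)))
Mul(Add(-754769, -2262484), Add(-2848885, Function('V')(1018))) = Mul(Add(-754769, -2262484), Add(-2848885, Add(Rational(3, 7), Mul(Rational(2, 7), 1018)))) = Mul(-3017253, Add(-2848885, Add(Rational(3, 7), Rational(2036, 7)))) = Mul(-3017253, Add(-2848885, Rational(2039, 7))) = Mul(-3017253, Rational(-19940156, 7)) = Rational(60164495511468, 7)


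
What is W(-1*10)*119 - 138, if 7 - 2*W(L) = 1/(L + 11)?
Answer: 219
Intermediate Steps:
W(L) = 7/2 - 1/(2*(11 + L)) (W(L) = 7/2 - 1/(2*(L + 11)) = 7/2 - 1/(2*(11 + L)))
W(-1*10)*119 - 138 = ((76 + 7*(-1*10))/(2*(11 - 1*10)))*119 - 138 = ((76 + 7*(-10))/(2*(11 - 10)))*119 - 138 = ((1/2)*(76 - 70)/1)*119 - 138 = ((1/2)*1*6)*119 - 138 = 3*119 - 138 = 357 - 138 = 219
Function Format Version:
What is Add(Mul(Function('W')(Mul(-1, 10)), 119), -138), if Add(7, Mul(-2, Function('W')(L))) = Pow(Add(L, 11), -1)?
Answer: 219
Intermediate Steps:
Function('W')(L) = Add(Rational(7, 2), Mul(Rational(-1, 2), Pow(Add(11, L), -1))) (Function('W')(L) = Add(Rational(7, 2), Mul(Rational(-1, 2), Pow(Add(L, 11), -1))) = Add(Rational(7, 2), Mul(Rational(-1, 2), Pow(Add(11, L), -1))))
Add(Mul(Function('W')(Mul(-1, 10)), 119), -138) = Add(Mul(Mul(Rational(1, 2), Pow(Add(11, Mul(-1, 10)), -1), Add(76, Mul(7, Mul(-1, 10)))), 119), -138) = Add(Mul(Mul(Rational(1, 2), Pow(Add(11, -10), -1), Add(76, Mul(7, -10))), 119), -138) = Add(Mul(Mul(Rational(1, 2), Pow(1, -1), Add(76, -70)), 119), -138) = Add(Mul(Mul(Rational(1, 2), 1, 6), 119), -138) = Add(Mul(3, 119), -138) = Add(357, -138) = 219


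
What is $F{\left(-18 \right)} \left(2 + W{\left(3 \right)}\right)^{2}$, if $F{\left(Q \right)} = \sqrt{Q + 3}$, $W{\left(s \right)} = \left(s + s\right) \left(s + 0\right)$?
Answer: $400 i \sqrt{15} \approx 1549.2 i$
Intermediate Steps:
$W{\left(s \right)} = 2 s^{2}$ ($W{\left(s \right)} = 2 s s = 2 s^{2}$)
$F{\left(Q \right)} = \sqrt{3 + Q}$
$F{\left(-18 \right)} \left(2 + W{\left(3 \right)}\right)^{2} = \sqrt{3 - 18} \left(2 + 2 \cdot 3^{2}\right)^{2} = \sqrt{-15} \left(2 + 2 \cdot 9\right)^{2} = i \sqrt{15} \left(2 + 18\right)^{2} = i \sqrt{15} \cdot 20^{2} = i \sqrt{15} \cdot 400 = 400 i \sqrt{15}$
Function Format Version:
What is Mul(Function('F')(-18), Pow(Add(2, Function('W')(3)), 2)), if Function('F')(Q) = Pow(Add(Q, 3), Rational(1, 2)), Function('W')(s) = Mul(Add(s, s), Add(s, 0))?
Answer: Mul(400, I, Pow(15, Rational(1, 2))) ≈ Mul(1549.2, I)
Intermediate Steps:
Function('W')(s) = Mul(2, Pow(s, 2)) (Function('W')(s) = Mul(Mul(2, s), s) = Mul(2, Pow(s, 2)))
Function('F')(Q) = Pow(Add(3, Q), Rational(1, 2))
Mul(Function('F')(-18), Pow(Add(2, Function('W')(3)), 2)) = Mul(Pow(Add(3, -18), Rational(1, 2)), Pow(Add(2, Mul(2, Pow(3, 2))), 2)) = Mul(Pow(-15, Rational(1, 2)), Pow(Add(2, Mul(2, 9)), 2)) = Mul(Mul(I, Pow(15, Rational(1, 2))), Pow(Add(2, 18), 2)) = Mul(Mul(I, Pow(15, Rational(1, 2))), Pow(20, 2)) = Mul(Mul(I, Pow(15, Rational(1, 2))), 400) = Mul(400, I, Pow(15, Rational(1, 2)))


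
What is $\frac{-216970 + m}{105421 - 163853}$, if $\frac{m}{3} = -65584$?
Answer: $\frac{206861}{29216} \approx 7.0804$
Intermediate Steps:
$m = -196752$ ($m = 3 \left(-65584\right) = -196752$)
$\frac{-216970 + m}{105421 - 163853} = \frac{-216970 - 196752}{105421 - 163853} = - \frac{413722}{-58432} = \left(-413722\right) \left(- \frac{1}{58432}\right) = \frac{206861}{29216}$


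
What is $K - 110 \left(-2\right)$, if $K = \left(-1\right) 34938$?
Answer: $-34718$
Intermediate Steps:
$K = -34938$
$K - 110 \left(-2\right) = -34938 - 110 \left(-2\right) = -34938 - -220 = -34938 + 220 = -34718$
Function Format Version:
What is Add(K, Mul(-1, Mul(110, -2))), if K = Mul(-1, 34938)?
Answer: -34718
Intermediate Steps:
K = -34938
Add(K, Mul(-1, Mul(110, -2))) = Add(-34938, Mul(-1, Mul(110, -2))) = Add(-34938, Mul(-1, -220)) = Add(-34938, 220) = -34718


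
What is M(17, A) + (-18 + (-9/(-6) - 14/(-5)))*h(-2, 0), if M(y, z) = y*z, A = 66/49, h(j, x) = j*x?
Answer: 1122/49 ≈ 22.898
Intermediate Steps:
A = 66/49 (A = 66*(1/49) = 66/49 ≈ 1.3469)
M(17, A) + (-18 + (-9/(-6) - 14/(-5)))*h(-2, 0) = 17*(66/49) + (-18 + (-9/(-6) - 14/(-5)))*(-2*0) = 1122/49 + (-18 + (-9*(-⅙) - 14*(-⅕)))*0 = 1122/49 + (-18 + (3/2 + 14/5))*0 = 1122/49 + (-18 + 43/10)*0 = 1122/49 - 137/10*0 = 1122/49 + 0 = 1122/49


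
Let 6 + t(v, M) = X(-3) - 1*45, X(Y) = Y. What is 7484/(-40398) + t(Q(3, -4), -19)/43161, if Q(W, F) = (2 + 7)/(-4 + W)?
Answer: -54199736/290603013 ≈ -0.18651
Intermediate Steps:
Q(W, F) = 9/(-4 + W)
t(v, M) = -54 (t(v, M) = -6 + (-3 - 1*45) = -6 + (-3 - 45) = -6 - 48 = -54)
7484/(-40398) + t(Q(3, -4), -19)/43161 = 7484/(-40398) - 54/43161 = 7484*(-1/40398) - 54*1/43161 = -3742/20199 - 18/14387 = -54199736/290603013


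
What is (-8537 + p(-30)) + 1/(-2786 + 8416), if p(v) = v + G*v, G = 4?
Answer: -48907809/5630 ≈ -8687.0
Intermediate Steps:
p(v) = 5*v (p(v) = v + 4*v = 5*v)
(-8537 + p(-30)) + 1/(-2786 + 8416) = (-8537 + 5*(-30)) + 1/(-2786 + 8416) = (-8537 - 150) + 1/5630 = -8687 + 1/5630 = -48907809/5630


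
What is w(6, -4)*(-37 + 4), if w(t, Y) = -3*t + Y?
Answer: 726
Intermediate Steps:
w(t, Y) = Y - 3*t
w(6, -4)*(-37 + 4) = (-4 - 3*6)*(-37 + 4) = (-4 - 18)*(-33) = -22*(-33) = 726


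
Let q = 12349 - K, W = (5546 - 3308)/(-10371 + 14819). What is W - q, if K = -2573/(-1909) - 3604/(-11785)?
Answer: -7443002058287/602826320 ≈ -12347.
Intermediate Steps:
K = 448227/271055 (K = -2573*(-1/1909) - 3604*(-1/11785) = 31/23 + 3604/11785 = 448227/271055 ≈ 1.6536)
W = 1119/2224 (W = 2238/4448 = 2238*(1/4448) = 1119/2224 ≈ 0.50315)
q = 3346809968/271055 (q = 12349 - 1*448227/271055 = 12349 - 448227/271055 = 3346809968/271055 ≈ 12347.)
W - q = 1119/2224 - 1*3346809968/271055 = 1119/2224 - 3346809968/271055 = -7443002058287/602826320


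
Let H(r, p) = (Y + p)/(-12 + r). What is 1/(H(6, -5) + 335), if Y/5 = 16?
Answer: 2/645 ≈ 0.0031008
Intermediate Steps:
Y = 80 (Y = 5*16 = 80)
H(r, p) = (80 + p)/(-12 + r)
1/(H(6, -5) + 335) = 1/((80 - 5)/(-12 + 6) + 335) = 1/(75/(-6) + 335) = 1/(-⅙*75 + 335) = 1/(-25/2 + 335) = 1/(645/2) = 2/645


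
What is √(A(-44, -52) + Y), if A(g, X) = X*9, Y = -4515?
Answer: I*√4983 ≈ 70.59*I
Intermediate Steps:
A(g, X) = 9*X
√(A(-44, -52) + Y) = √(9*(-52) - 4515) = √(-468 - 4515) = √(-4983) = I*√4983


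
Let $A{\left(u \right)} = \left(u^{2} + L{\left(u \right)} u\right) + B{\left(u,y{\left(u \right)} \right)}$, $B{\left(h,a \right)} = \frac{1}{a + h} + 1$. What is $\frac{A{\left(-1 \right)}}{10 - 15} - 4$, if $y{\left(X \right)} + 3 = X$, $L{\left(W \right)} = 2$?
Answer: $- \frac{99}{25} \approx -3.96$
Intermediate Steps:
$y{\left(X \right)} = -3 + X$
$B{\left(h,a \right)} = 1 + \frac{1}{a + h}$
$A{\left(u \right)} = u^{2} + 2 u + \frac{-2 + 2 u}{-3 + 2 u}$ ($A{\left(u \right)} = \left(u^{2} + 2 u\right) + \frac{1 + \left(-3 + u\right) + u}{\left(-3 + u\right) + u} = \left(u^{2} + 2 u\right) + \frac{-2 + 2 u}{-3 + 2 u} = u^{2} + 2 u + \frac{-2 + 2 u}{-3 + 2 u}$)
$\frac{A{\left(-1 \right)}}{10 - 15} - 4 = \frac{\frac{1}{-3 + 2 \left(-1\right)} \left(-2 + \left(-1\right)^{2} - -4 + 2 \left(-1\right)^{3}\right)}{10 - 15} - 4 = \frac{\frac{1}{-3 - 2} \left(-2 + 1 + 4 + 2 \left(-1\right)\right)}{-5} - 4 = \frac{-2 + 1 + 4 - 2}{-5} \left(- \frac{1}{5}\right) - 4 = \left(- \frac{1}{5}\right) 1 \left(- \frac{1}{5}\right) - 4 = \left(- \frac{1}{5}\right) \left(- \frac{1}{5}\right) - 4 = \frac{1}{25} - 4 = - \frac{99}{25}$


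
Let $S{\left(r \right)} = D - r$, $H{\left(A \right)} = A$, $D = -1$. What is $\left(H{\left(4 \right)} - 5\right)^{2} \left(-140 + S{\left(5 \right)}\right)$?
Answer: $-146$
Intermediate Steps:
$S{\left(r \right)} = -1 - r$
$\left(H{\left(4 \right)} - 5\right)^{2} \left(-140 + S{\left(5 \right)}\right) = \left(4 - 5\right)^{2} \left(-140 - 6\right) = \left(-1\right)^{2} \left(-140 - 6\right) = 1 \left(-140 - 6\right) = 1 \left(-146\right) = -146$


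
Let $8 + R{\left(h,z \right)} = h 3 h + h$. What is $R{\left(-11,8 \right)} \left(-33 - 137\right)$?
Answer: $-58480$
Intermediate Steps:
$R{\left(h,z \right)} = -8 + h + 3 h^{2}$ ($R{\left(h,z \right)} = -8 + \left(h 3 h + h\right) = -8 + \left(3 h h + h\right) = -8 + \left(3 h^{2} + h\right) = -8 + \left(h + 3 h^{2}\right) = -8 + h + 3 h^{2}$)
$R{\left(-11,8 \right)} \left(-33 - 137\right) = \left(-8 - 11 + 3 \left(-11\right)^{2}\right) \left(-33 - 137\right) = \left(-8 - 11 + 3 \cdot 121\right) \left(-170\right) = \left(-8 - 11 + 363\right) \left(-170\right) = 344 \left(-170\right) = -58480$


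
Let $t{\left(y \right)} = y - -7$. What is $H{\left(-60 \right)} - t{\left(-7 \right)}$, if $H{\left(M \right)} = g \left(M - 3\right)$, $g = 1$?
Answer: $-63$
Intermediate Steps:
$H{\left(M \right)} = -3 + M$ ($H{\left(M \right)} = 1 \left(M - 3\right) = 1 \left(-3 + M\right) = -3 + M$)
$t{\left(y \right)} = 7 + y$ ($t{\left(y \right)} = y + 7 = 7 + y$)
$H{\left(-60 \right)} - t{\left(-7 \right)} = \left(-3 - 60\right) - \left(7 - 7\right) = -63 - 0 = -63 + 0 = -63$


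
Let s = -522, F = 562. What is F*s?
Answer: -293364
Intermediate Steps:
F*s = 562*(-522) = -293364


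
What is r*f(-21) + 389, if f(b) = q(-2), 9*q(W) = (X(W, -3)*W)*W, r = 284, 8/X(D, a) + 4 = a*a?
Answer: 26593/45 ≈ 590.96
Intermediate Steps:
X(D, a) = 8/(-4 + a²) (X(D, a) = 8/(-4 + a*a) = 8/(-4 + a²))
q(W) = 8*W²/45 (q(W) = (((8/(-4 + (-3)²))*W)*W)/9 = (((8/(-4 + 9))*W)*W)/9 = (((8/5)*W)*W)/9 = (((8*(⅕))*W)*W)/9 = ((8*W/5)*W)/9 = (8*W²/5)/9 = 8*W²/45)
f(b) = 32/45 (f(b) = (8/45)*(-2)² = (8/45)*4 = 32/45)
r*f(-21) + 389 = 284*(32/45) + 389 = 9088/45 + 389 = 26593/45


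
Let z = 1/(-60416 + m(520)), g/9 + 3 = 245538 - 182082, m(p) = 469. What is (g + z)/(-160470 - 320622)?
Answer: -17117176459/14420011062 ≈ -1.1870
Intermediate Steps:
g = 571077 (g = -27 + 9*(245538 - 182082) = -27 + 9*63456 = -27 + 571104 = 571077)
z = -1/59947 (z = 1/(-60416 + 469) = 1/(-59947) = -1/59947 ≈ -1.6681e-5)
(g + z)/(-160470 - 320622) = (571077 - 1/59947)/(-160470 - 320622) = (34234352918/59947)/(-481092) = (34234352918/59947)*(-1/481092) = -17117176459/14420011062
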